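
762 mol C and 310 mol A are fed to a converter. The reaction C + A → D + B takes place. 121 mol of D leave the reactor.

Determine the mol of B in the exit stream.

For D: n = n₀ + 1ξ → 121 = 0 + 1ξ, giving ξ = 121 mol.
Outlet amounts (n = n₀ + ν ξ):
  C: 762 − 1(121) = 641
  A: 310 − 1(121) = 189
  D: 0 + 1(121) = 121
  B: 0 + 1(121) = 121

121 mol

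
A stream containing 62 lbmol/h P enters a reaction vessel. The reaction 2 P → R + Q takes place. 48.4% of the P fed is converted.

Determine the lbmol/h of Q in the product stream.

15 lbmol/h

P reacted = 0.484 × 62 = 30.01 lbmol/h; ν_P = −2, so ξ = 30.01/2 = 15 lbmol/h.
Outlet amounts (n = n₀ + ν ξ):
  P: 62 − 2(15) = 31.99
  R: 0 + 1(15) = 15
  Q: 0 + 1(15) = 15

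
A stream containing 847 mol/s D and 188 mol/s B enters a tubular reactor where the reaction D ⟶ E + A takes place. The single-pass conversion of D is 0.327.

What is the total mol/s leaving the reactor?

1310 mol/s

D reacted = 0.327 × 847 = 277 mol/s; ν_D = −1, so ξ = 277/1 = 277 mol/s.
Outlet amounts (n = n₀ + ν ξ):
  D: 847 − 1(277) = 570
  E: 0 + 1(277) = 277
  A: 0 + 1(277) = 277
  B: 188 (inert)
Total out = 570 + 277 + 277 + 188 = 1312 mol/s.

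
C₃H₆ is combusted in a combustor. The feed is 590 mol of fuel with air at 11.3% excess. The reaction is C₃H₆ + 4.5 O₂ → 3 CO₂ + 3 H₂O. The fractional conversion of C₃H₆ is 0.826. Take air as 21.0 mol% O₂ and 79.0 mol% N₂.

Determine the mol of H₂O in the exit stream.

1460 mol

Stoichiometric O₂ = 4.5 × 590 = 2655 mol; O₂ fed = 2655 × 1.113 = 2955 mol.
N₂ fed = 2955 × 79/21 = 11120 mol.
Fuel reacted = 0.826 × 590 → ξ = 487.3 mol.
Outlet (n = n₀ + ν ξ):
  C₃H₆: 590 − 1(487.3) = 102.7
  O₂: 2955 − 4.5(487.3) = 762
  N₂: 11120 (inert)
  CO₂: 0 + 3(487.3) = 1462
  H₂O: 0 + 3(487.3) = 1462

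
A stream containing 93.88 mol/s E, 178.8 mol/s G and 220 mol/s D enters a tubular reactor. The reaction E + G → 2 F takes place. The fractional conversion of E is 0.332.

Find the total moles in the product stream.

E reacted = 0.332 × 93.88 = 31.17 mol/s; ν_E = −1, so ξ = 31.17/1 = 31.17 mol/s.
Outlet amounts (n = n₀ + ν ξ):
  E: 93.88 − 1(31.17) = 62.71
  G: 178.8 − 1(31.17) = 147.6
  F: 0 + 2(31.17) = 62.34
  D: 220 (inert)
Total out = 62.71 + 147.6 + 62.34 + 220 = 492.7 mol/s.

493 mol/s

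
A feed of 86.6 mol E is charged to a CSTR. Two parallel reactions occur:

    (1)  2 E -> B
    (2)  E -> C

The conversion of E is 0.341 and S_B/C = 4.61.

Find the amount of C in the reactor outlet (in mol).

2.89 mol

Conversion of E: E consumed = 0.341 × 86.6 = 29.53 mol = 2ξ₁ + 1ξ₂.
Selectivity: 1ξ₁ / (1ξ₂) = 4.61 → ξ₁ = 4.61 ξ₂.
Substitute: (2·4.61 + 1) ξ₂ = 29.53 → ξ₂ = 2.889 mol, ξ₁ = 13.32 mol.
Outlet amounts (n = n₀ + Σ ν·ξ):
  E: 86.6 − 2(13.32) − 1(2.889) = 57.07
  B: 0 + 1(13.32) = 13.32
  C: 0 + 1(2.889) = 2.889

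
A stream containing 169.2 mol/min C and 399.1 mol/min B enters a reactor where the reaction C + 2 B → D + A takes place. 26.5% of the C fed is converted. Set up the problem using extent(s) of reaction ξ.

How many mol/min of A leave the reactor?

44.8 mol/min

C reacted = 0.265 × 169.2 = 44.84 mol/min; ν_C = −1, so ξ = 44.84/1 = 44.84 mol/min.
Outlet amounts (n = n₀ + ν ξ):
  C: 169.2 − 1(44.84) = 124.4
  B: 399.1 − 2(44.84) = 309.4
  D: 0 + 1(44.84) = 44.84
  A: 0 + 1(44.84) = 44.84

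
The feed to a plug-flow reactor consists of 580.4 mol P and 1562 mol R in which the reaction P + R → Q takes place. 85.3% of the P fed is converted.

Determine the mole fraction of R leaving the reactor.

0.648

P reacted = 0.853 × 580.4 = 495.1 mol; ν_P = −1, so ξ = 495.1/1 = 495.1 mol.
Outlet amounts (n = n₀ + ν ξ):
  P: 580.4 − 1(495.1) = 85.32
  R: 1562 − 1(495.1) = 1067
  Q: 0 + 1(495.1) = 495.1
Total out = 1647 mol; y_R = 1067 / 1647 = 0.6477.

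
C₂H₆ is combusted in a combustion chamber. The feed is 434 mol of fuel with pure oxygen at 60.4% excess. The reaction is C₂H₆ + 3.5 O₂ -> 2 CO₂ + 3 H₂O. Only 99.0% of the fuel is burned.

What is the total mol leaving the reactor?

3090 mol

Stoichiometric O₂ = 3.5 × 434 = 1519 mol; O₂ fed = 1519 × 1.604 = 2436 mol.
Fuel reacted = 0.99 × 434 → ξ = 429.7 mol.
Outlet (n = n₀ + ν ξ):
  C₂H₆: 434 − 1(429.7) = 4.34
  O₂: 2436 − 3.5(429.7) = 932.7
  CO₂: 0 + 2(429.7) = 859.3
  H₂O: 0 + 3(429.7) = 1289
Total out = 4.34 + 932.7 + 859.3 + 1289 = 3085 mol.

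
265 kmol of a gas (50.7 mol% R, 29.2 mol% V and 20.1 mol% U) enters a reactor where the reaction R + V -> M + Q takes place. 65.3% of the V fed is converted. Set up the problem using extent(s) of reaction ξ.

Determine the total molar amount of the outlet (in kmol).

265 kmol

V reacted = 0.653 × 77.38 = 50.53 kmol; ν_V = −1, so ξ = 50.53/1 = 50.53 kmol.
Outlet amounts (n = n₀ + ν ξ):
  R: 134.4 − 1(50.53) = 83.83
  V: 77.38 − 1(50.53) = 26.85
  M: 0 + 1(50.53) = 50.53
  Q: 0 + 1(50.53) = 50.53
  U: 53.27 (inert)
Total out = 83.83 + 26.85 + 50.53 + 50.53 + 53.27 = 265 kmol.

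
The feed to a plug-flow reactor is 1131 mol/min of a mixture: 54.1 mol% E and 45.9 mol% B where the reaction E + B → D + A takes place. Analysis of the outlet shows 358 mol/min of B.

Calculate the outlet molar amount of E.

451 mol/min

For B: n = n₀ − 1ξ → 358 = 519.1 − 1ξ, giving ξ = 161.1 mol/min.
Outlet amounts (n = n₀ + ν ξ):
  E: 611.9 − 1(161.1) = 450.7
  B: 519.1 − 1(161.1) = 358
  D: 0 + 1(161.1) = 161.1
  A: 0 + 1(161.1) = 161.1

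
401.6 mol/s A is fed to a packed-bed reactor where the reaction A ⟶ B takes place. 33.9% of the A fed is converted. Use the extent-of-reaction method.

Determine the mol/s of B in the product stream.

136 mol/s

A reacted = 0.339 × 401.6 = 136.1 mol/s; ν_A = −1, so ξ = 136.1/1 = 136.1 mol/s.
Outlet amounts (n = n₀ + ν ξ):
  A: 401.6 − 1(136.1) = 265.5
  B: 0 + 1(136.1) = 136.1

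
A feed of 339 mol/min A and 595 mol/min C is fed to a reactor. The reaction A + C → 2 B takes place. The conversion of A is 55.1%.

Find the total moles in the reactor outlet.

934 mol/min

A reacted = 0.551 × 339 = 186.8 mol/min; ν_A = −1, so ξ = 186.8/1 = 186.8 mol/min.
Outlet amounts (n = n₀ + ν ξ):
  A: 339 − 1(186.8) = 152.2
  C: 595 − 1(186.8) = 408.2
  B: 0 + 2(186.8) = 373.6
Total out = 152.2 + 408.2 + 373.6 = 934 mol/min.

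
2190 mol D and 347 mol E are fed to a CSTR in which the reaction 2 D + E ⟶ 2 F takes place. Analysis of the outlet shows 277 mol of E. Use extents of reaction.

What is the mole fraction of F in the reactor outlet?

For E: n = n₀ − 1ξ → 277 = 347 − 1ξ, giving ξ = 70 mol.
Outlet amounts (n = n₀ + ν ξ):
  D: 2190 − 2(70) = 2050
  E: 347 − 1(70) = 277
  F: 0 + 2(70) = 140
Total out = 2467 mol; y_F = 140 / 2467 = 0.05675.

0.0567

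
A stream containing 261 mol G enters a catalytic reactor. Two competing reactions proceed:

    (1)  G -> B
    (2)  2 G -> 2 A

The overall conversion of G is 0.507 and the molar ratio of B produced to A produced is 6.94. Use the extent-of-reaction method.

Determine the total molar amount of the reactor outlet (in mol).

261 mol

Conversion of G: G consumed = 0.507 × 261 = 132.3 mol = 1ξ₁ + 2ξ₂.
Selectivity: 1ξ₁ / (2ξ₂) = 6.94 → ξ₁ = 13.88 ξ₂.
Substitute: (1·13.88 + 2) ξ₂ = 132.3 → ξ₂ = 8.333 mol, ξ₁ = 115.7 mol.
Outlet amounts (n = n₀ + Σ ν·ξ):
  G: 261 − 1(115.7) − 2(8.333) = 128.7
  B: 0 + 1(115.7) = 115.7
  A: 0 + 2(8.333) = 16.67
Total out = 128.7 + 115.7 + 16.67 = 261 mol.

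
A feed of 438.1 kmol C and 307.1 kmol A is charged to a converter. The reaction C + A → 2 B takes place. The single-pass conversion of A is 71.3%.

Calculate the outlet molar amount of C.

219 kmol

A reacted = 0.713 × 307.1 = 219 kmol; ν_A = −1, so ξ = 219/1 = 219 kmol.
Outlet amounts (n = n₀ + ν ξ):
  C: 438.1 − 1(219) = 219.1
  A: 307.1 − 1(219) = 88.14
  B: 0 + 2(219) = 437.9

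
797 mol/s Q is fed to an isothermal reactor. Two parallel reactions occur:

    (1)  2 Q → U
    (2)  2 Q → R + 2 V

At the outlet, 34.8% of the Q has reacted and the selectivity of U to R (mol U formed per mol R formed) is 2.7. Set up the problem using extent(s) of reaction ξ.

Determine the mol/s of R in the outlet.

Conversion of Q: Q consumed = 0.348 × 797 = 277.4 mol/s = 2ξ₁ + 2ξ₂.
Selectivity: 1ξ₁ / (1ξ₂) = 2.7 → ξ₁ = 2.7 ξ₂.
Substitute: (2·2.7 + 2) ξ₂ = 277.4 → ξ₂ = 37.48 mol/s, ξ₁ = 101.2 mol/s.
Outlet amounts (n = n₀ + Σ ν·ξ):
  Q: 797 − 2(101.2) − 2(37.48) = 519.6
  U: 0 + 1(101.2) = 101.2
  R: 0 + 1(37.48) = 37.48
  V: 0 + 2(37.48) = 74.96

37.5 mol/s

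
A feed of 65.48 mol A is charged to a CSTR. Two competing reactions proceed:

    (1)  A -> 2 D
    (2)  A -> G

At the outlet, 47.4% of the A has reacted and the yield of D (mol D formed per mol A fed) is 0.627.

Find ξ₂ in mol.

Yield of D: 2ξ₁ / 65.48 = 0.627 → ξ₁ = 20.53 mol.
Conversion of A: 1ξ₁ + 1ξ₂ = 0.474 × 65.48 = 31.04 → ξ₂ = 10.51 mol.
Outlet amounts (n = n₀ + Σ ν·ξ):
  A: 65.48 − 1(20.53) − 1(10.51) = 34.44
  D: 0 + 2(20.53) = 41.06
  G: 0 + 1(10.51) = 10.51

ξ₂ = 10.5 mol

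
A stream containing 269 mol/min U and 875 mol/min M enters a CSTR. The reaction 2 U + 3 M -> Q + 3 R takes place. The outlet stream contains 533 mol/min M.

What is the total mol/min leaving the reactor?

For M: n = n₀ − 3ξ → 533 = 875 − 3ξ, giving ξ = 114 mol/min.
Outlet amounts (n = n₀ + ν ξ):
  U: 269 − 2(114) = 41
  M: 875 − 3(114) = 533
  Q: 0 + 1(114) = 114
  R: 0 + 3(114) = 342
Total out = 41 + 533 + 114 + 342 = 1030 mol/min.

1030 mol/min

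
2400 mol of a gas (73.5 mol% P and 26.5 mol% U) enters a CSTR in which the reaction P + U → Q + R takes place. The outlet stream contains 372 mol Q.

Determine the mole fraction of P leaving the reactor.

0.58

For Q: n = n₀ + 1ξ → 372 = 0 + 1ξ, giving ξ = 372 mol.
Outlet amounts (n = n₀ + ν ξ):
  P: 1764 − 1(372) = 1392
  U: 636 − 1(372) = 264
  Q: 0 + 1(372) = 372
  R: 0 + 1(372) = 372
Total out = 2400 mol; y_P = 1392 / 2400 = 0.58.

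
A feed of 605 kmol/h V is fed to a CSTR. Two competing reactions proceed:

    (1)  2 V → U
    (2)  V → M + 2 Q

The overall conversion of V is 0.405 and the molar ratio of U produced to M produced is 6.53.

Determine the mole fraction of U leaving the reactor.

Conversion of V: V consumed = 0.405 × 605 = 245 kmol/h = 2ξ₁ + 1ξ₂.
Selectivity: 1ξ₁ / (1ξ₂) = 6.53 → ξ₁ = 6.53 ξ₂.
Substitute: (2·6.53 + 1) ξ₂ = 245 → ξ₂ = 17.43 kmol/h, ξ₁ = 113.8 kmol/h.
Outlet amounts (n = n₀ + Σ ν·ξ):
  V: 605 − 2(113.8) − 1(17.43) = 360
  U: 0 + 1(113.8) = 113.8
  M: 0 + 1(17.43) = 17.43
  Q: 0 + 2(17.43) = 34.85
Total out = 526.1 kmol/h; y_U = 113.8 / 526.1 = 0.2163.

0.216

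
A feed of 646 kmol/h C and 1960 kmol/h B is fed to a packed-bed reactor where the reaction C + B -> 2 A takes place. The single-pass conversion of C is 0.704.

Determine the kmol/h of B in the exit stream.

C reacted = 0.704 × 646 = 454.8 kmol/h; ν_C = −1, so ξ = 454.8/1 = 454.8 kmol/h.
Outlet amounts (n = n₀ + ν ξ):
  C: 646 − 1(454.8) = 191.2
  B: 1960 − 1(454.8) = 1505
  A: 0 + 2(454.8) = 909.6

1510 kmol/h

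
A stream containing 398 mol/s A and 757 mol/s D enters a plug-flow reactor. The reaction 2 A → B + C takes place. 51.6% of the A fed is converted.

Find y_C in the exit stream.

A reacted = 0.516 × 398 = 205.4 mol/s; ν_A = −2, so ξ = 205.4/2 = 102.7 mol/s.
Outlet amounts (n = n₀ + ν ξ):
  A: 398 − 2(102.7) = 192.6
  B: 0 + 1(102.7) = 102.7
  C: 0 + 1(102.7) = 102.7
  D: 757 (inert)
Total out = 1155 mol/s; y_C = 102.7 / 1155 = 0.0889.

0.0889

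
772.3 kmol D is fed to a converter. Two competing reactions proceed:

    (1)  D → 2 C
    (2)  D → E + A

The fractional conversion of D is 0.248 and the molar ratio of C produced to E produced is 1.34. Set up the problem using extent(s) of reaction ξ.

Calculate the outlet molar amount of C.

Conversion of D: D consumed = 0.248 × 772.3 = 191.5 kmol = 1ξ₁ + 1ξ₂.
Selectivity: 2ξ₁ / (1ξ₂) = 1.34 → ξ₁ = 0.67 ξ₂.
Substitute: (1·0.67 + 1) ξ₂ = 191.5 → ξ₂ = 114.7 kmol, ξ₁ = 76.84 kmol.
Outlet amounts (n = n₀ + Σ ν·ξ):
  D: 772.3 − 1(76.84) − 1(114.7) = 580.8
  C: 0 + 2(76.84) = 153.7
  E: 0 + 1(114.7) = 114.7
  A: 0 + 1(114.7) = 114.7

154 kmol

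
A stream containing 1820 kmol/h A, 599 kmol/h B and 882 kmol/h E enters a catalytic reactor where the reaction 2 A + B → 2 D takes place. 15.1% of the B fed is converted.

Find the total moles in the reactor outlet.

B reacted = 0.151 × 599 = 90.45 kmol/h; ν_B = −1, so ξ = 90.45/1 = 90.45 kmol/h.
Outlet amounts (n = n₀ + ν ξ):
  A: 1820 − 2(90.45) = 1639
  B: 599 − 1(90.45) = 508.6
  D: 0 + 2(90.45) = 180.9
  E: 882 (inert)
Total out = 1639 + 508.6 + 180.9 + 882 = 3211 kmol/h.

3210 kmol/h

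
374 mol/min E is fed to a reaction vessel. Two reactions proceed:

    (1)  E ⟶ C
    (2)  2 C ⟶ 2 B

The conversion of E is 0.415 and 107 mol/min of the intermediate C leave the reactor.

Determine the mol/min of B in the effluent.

48.2 mol/min

Conversion of E: E consumed = 1ξ₁ = 0.415 × 374 → ξ₁ = 155.2 mol/min.
C balance: n_C = 0 + 1ξ₁ − 2ξ₂ = 107 → ξ₂ = (1·155.2 − 107)/2 = 24.1 mol/min.
Outlet amounts (n = n₀ + Σ ν·ξ):
  E: 374 − 1(155.2) = 218.8
  C: 0 + 1(155.2) − 2(24.1) = 107
  B: 0 + 2(24.1) = 48.21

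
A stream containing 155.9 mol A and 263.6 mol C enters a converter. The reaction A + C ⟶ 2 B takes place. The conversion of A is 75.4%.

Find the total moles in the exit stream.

420 mol

A reacted = 0.754 × 155.9 = 117.5 mol; ν_A = −1, so ξ = 117.5/1 = 117.5 mol.
Outlet amounts (n = n₀ + ν ξ):
  A: 155.9 − 1(117.5) = 38.35
  C: 263.6 − 1(117.5) = 146.1
  B: 0 + 2(117.5) = 235.1
Total out = 38.35 + 146.1 + 235.1 = 419.5 mol.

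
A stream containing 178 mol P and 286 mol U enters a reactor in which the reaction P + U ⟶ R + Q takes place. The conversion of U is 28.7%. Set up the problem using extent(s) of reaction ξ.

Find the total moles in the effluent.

464 mol

U reacted = 0.287 × 286 = 82.08 mol; ν_U = −1, so ξ = 82.08/1 = 82.08 mol.
Outlet amounts (n = n₀ + ν ξ):
  P: 178 − 1(82.08) = 95.92
  U: 286 − 1(82.08) = 203.9
  R: 0 + 1(82.08) = 82.08
  Q: 0 + 1(82.08) = 82.08
Total out = 95.92 + 203.9 + 82.08 + 82.08 = 464 mol.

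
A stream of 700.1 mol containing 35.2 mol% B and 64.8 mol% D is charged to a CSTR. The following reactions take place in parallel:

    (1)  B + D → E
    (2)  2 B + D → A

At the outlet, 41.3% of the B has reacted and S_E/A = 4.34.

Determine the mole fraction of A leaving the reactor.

0.0268

Conversion of B: B consumed = 0.413 × 246.4 = 101.8 mol = 1ξ₁ + 2ξ₂.
Selectivity: 1ξ₁ / (1ξ₂) = 4.34 → ξ₁ = 4.34 ξ₂.
Substitute: (1·4.34 + 2) ξ₂ = 101.8 → ξ₂ = 16.05 mol, ξ₁ = 69.67 mol.
Outlet amounts (n = n₀ + Σ ν·ξ):
  B: 246.4 − 1(69.67) − 2(16.05) = 144.7
  D: 453.7 − 1(69.67) − 1(16.05) = 367.9
  E: 0 + 1(69.67) = 69.67
  A: 0 + 1(16.05) = 16.05
Total out = 598.3 mol; y_A = 16.05 / 598.3 = 0.02683.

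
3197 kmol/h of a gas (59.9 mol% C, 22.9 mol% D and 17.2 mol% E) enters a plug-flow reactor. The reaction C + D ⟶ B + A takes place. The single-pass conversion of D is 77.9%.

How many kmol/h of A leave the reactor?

570 kmol/h

D reacted = 0.779 × 732.1 = 570.3 kmol/h; ν_D = −1, so ξ = 570.3/1 = 570.3 kmol/h.
Outlet amounts (n = n₀ + ν ξ):
  C: 1915 − 1(570.3) = 1345
  D: 732.1 − 1(570.3) = 161.8
  B: 0 + 1(570.3) = 570.3
  A: 0 + 1(570.3) = 570.3
  E: 549.9 (inert)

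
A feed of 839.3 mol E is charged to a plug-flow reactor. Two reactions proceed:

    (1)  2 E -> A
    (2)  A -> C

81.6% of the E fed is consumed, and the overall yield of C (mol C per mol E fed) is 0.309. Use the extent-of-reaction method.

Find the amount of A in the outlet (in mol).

83.1 mol

Conversion of E: E consumed = 2ξ₁ = 0.816 × 839.3 → ξ₁ = 342.4 mol.
Yield of C: 1ξ₂ / 839.3 = 0.309 → ξ₂ = 259.3 mol.
Outlet amounts (n = n₀ + Σ ν·ξ):
  E: 839.3 − 2(342.4) = 154.4
  A: 0 + 1(342.4) − 1(259.3) = 83.09
  C: 0 + 1(259.3) = 259.3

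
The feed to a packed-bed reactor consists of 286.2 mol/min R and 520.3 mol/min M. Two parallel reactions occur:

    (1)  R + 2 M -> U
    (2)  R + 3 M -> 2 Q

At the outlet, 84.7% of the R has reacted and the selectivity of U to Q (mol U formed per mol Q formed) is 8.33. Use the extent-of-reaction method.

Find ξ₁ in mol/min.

Conversion of R: R consumed = 0.847 × 286.2 = 242.4 mol/min = 1ξ₁ + 1ξ₂.
Selectivity: 1ξ₁ / (2ξ₂) = 8.33 → ξ₁ = 16.66 ξ₂.
Substitute: (1·16.66 + 1) ξ₂ = 242.4 → ξ₂ = 13.73 mol/min, ξ₁ = 228.7 mol/min.
Outlet amounts (n = n₀ + Σ ν·ξ):
  R: 286.2 − 1(228.7) − 1(13.73) = 43.79
  M: 520.3 − 2(228.7) − 3(13.73) = 21.75
  U: 0 + 1(228.7) = 228.7
  Q: 0 + 2(13.73) = 27.45

ξ₁ = 229 mol/min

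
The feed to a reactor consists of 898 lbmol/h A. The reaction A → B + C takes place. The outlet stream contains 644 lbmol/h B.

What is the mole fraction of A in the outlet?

0.165

For B: n = n₀ + 1ξ → 644 = 0 + 1ξ, giving ξ = 644 lbmol/h.
Outlet amounts (n = n₀ + ν ξ):
  A: 898 − 1(644) = 254
  B: 0 + 1(644) = 644
  C: 0 + 1(644) = 644
Total out = 1542 lbmol/h; y_A = 254 / 1542 = 0.1647.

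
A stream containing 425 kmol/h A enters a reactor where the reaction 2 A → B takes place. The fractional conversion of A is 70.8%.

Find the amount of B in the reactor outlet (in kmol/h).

A reacted = 0.708 × 425 = 300.9 kmol/h; ν_A = −2, so ξ = 300.9/2 = 150.4 kmol/h.
Outlet amounts (n = n₀ + ν ξ):
  A: 425 − 2(150.4) = 124.1
  B: 0 + 1(150.4) = 150.4

150 kmol/h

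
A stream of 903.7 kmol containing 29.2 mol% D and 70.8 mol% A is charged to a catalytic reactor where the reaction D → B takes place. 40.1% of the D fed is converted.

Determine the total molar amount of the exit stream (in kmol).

D reacted = 0.401 × 263.9 = 105.8 kmol; ν_D = −1, so ξ = 105.8/1 = 105.8 kmol.
Outlet amounts (n = n₀ + ν ξ):
  D: 263.9 − 1(105.8) = 158.1
  B: 0 + 1(105.8) = 105.8
  A: 639.8 (inert)
Total out = 158.1 + 105.8 + 639.8 = 903.7 kmol.

904 kmol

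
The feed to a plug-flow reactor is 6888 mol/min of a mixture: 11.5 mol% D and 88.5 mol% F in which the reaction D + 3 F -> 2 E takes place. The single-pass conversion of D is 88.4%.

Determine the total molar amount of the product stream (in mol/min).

D reacted = 0.884 × 792.1 = 700.2 mol/min; ν_D = −1, so ξ = 700.2/1 = 700.2 mol/min.
Outlet amounts (n = n₀ + ν ξ):
  D: 792.1 − 1(700.2) = 91.89
  F: 6096 − 3(700.2) = 3995
  E: 0 + 2(700.2) = 1400
Total out = 91.89 + 3995 + 1400 = 5488 mol/min.

5490 mol/min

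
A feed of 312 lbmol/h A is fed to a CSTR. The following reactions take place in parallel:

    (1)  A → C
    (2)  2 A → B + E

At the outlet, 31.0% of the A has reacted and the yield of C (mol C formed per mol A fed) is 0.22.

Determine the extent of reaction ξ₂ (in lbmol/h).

Yield of C: 1ξ₁ / 312 = 0.22 → ξ₁ = 68.64 lbmol/h.
Conversion of A: 1ξ₁ + 2ξ₂ = 0.31 × 312 = 96.72 → ξ₂ = 14.04 lbmol/h.
Outlet amounts (n = n₀ + Σ ν·ξ):
  A: 312 − 1(68.64) − 2(14.04) = 215.3
  C: 0 + 1(68.64) = 68.64
  B: 0 + 1(14.04) = 14.04
  E: 0 + 1(14.04) = 14.04

ξ₂ = 14 lbmol/h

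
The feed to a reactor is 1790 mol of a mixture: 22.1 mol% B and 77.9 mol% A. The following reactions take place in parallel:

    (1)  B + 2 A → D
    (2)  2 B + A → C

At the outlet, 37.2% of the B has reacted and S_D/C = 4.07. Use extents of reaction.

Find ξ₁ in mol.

ξ₁ = 98.7 mol

Conversion of B: B consumed = 0.372 × 395.6 = 147.2 mol = 1ξ₁ + 2ξ₂.
Selectivity: 1ξ₁ / (1ξ₂) = 4.07 → ξ₁ = 4.07 ξ₂.
Substitute: (1·4.07 + 2) ξ₂ = 147.2 → ξ₂ = 24.24 mol, ξ₁ = 98.67 mol.
Outlet amounts (n = n₀ + Σ ν·ξ):
  B: 395.6 − 1(98.67) − 2(24.24) = 248.4
  A: 1394 − 2(98.67) − 1(24.24) = 1173
  D: 0 + 1(98.67) = 98.67
  C: 0 + 1(24.24) = 24.24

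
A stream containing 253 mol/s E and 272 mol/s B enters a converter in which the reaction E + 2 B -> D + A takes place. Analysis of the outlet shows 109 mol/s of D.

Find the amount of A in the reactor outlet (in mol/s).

For D: n = n₀ + 1ξ → 109 = 0 + 1ξ, giving ξ = 109 mol/s.
Outlet amounts (n = n₀ + ν ξ):
  E: 253 − 1(109) = 144
  B: 272 − 2(109) = 54
  D: 0 + 1(109) = 109
  A: 0 + 1(109) = 109

109 mol/s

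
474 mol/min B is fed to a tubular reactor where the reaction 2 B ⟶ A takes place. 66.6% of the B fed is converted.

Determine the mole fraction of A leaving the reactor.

B reacted = 0.666 × 474 = 315.7 mol/min; ν_B = −2, so ξ = 315.7/2 = 157.8 mol/min.
Outlet amounts (n = n₀ + ν ξ):
  B: 474 − 2(157.8) = 158.3
  A: 0 + 1(157.8) = 157.8
Total out = 316.2 mol/min; y_A = 157.8 / 316.2 = 0.4993.

0.499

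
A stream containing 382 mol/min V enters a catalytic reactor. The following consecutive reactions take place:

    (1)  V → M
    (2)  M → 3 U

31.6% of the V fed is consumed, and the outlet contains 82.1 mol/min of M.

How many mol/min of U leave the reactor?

116 mol/min

Conversion of V: V consumed = 1ξ₁ = 0.316 × 382 → ξ₁ = 120.7 mol/min.
M balance: n_M = 0 + 1ξ₁ − 1ξ₂ = 82.1 → ξ₂ = (1·120.7 − 82.1)/1 = 38.61 mol/min.
Outlet amounts (n = n₀ + Σ ν·ξ):
  V: 382 − 1(120.7) = 261.3
  M: 0 + 1(120.7) − 1(38.61) = 82.1
  U: 0 + 3(38.61) = 115.8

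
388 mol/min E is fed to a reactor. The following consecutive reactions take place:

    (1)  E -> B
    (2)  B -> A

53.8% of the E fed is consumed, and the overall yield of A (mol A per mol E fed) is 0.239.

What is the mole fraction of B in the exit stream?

Conversion of E: E consumed = 1ξ₁ = 0.538 × 388 → ξ₁ = 208.7 mol/min.
Yield of A: 1ξ₂ / 388 = 0.239 → ξ₂ = 92.73 mol/min.
Outlet amounts (n = n₀ + Σ ν·ξ):
  E: 388 − 1(208.7) = 179.3
  B: 0 + 1(208.7) − 1(92.73) = 116
  A: 0 + 1(92.73) = 92.73
Total out = 388 mol/min; y_B = 116 / 388 = 0.299.

0.299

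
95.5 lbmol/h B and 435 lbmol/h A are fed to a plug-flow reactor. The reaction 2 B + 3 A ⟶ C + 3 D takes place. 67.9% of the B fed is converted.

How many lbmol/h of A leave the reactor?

338 lbmol/h

B reacted = 0.679 × 95.5 = 64.84 lbmol/h; ν_B = −2, so ξ = 64.84/2 = 32.42 lbmol/h.
Outlet amounts (n = n₀ + ν ξ):
  B: 95.5 − 2(32.42) = 30.66
  A: 435 − 3(32.42) = 337.7
  C: 0 + 1(32.42) = 32.42
  D: 0 + 3(32.42) = 97.27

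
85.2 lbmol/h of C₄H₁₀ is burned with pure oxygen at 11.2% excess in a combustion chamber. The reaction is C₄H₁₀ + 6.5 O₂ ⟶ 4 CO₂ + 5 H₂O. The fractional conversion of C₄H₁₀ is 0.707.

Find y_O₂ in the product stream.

Stoichiometric O₂ = 6.5 × 85.2 = 553.8 lbmol/h; O₂ fed = 553.8 × 1.112 = 615.8 lbmol/h.
Fuel reacted = 0.707 × 85.2 → ξ = 60.24 lbmol/h.
Outlet (n = n₀ + ν ξ):
  C₄H₁₀: 85.2 − 1(60.24) = 24.96
  O₂: 615.8 − 6.5(60.24) = 224.3
  CO₂: 0 + 4(60.24) = 240.9
  H₂O: 0 + 5(60.24) = 301.2
Total out = 791.4 lbmol/h; y_O₂ = 224.3 / 791.4 = 0.2834.

0.283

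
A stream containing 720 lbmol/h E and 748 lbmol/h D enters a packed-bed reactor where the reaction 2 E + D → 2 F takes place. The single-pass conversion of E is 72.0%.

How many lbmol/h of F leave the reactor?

518 lbmol/h

E reacted = 0.72 × 720 = 518.4 lbmol/h; ν_E = −2, so ξ = 518.4/2 = 259.2 lbmol/h.
Outlet amounts (n = n₀ + ν ξ):
  E: 720 − 2(259.2) = 201.6
  D: 748 − 1(259.2) = 488.8
  F: 0 + 2(259.2) = 518.4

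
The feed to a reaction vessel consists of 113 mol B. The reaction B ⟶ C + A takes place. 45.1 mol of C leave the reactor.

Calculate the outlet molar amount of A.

45.1 mol

For C: n = n₀ + 1ξ → 45.1 = 0 + 1ξ, giving ξ = 45.1 mol.
Outlet amounts (n = n₀ + ν ξ):
  B: 113 − 1(45.1) = 67.9
  C: 0 + 1(45.1) = 45.1
  A: 0 + 1(45.1) = 45.1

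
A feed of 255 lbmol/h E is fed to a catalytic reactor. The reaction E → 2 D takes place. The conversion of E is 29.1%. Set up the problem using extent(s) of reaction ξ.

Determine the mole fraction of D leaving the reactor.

E reacted = 0.291 × 255 = 74.2 lbmol/h; ν_E = −1, so ξ = 74.2/1 = 74.2 lbmol/h.
Outlet amounts (n = n₀ + ν ξ):
  E: 255 − 1(74.2) = 180.8
  D: 0 + 2(74.2) = 148.4
Total out = 329.2 lbmol/h; y_D = 148.4 / 329.2 = 0.4508.

0.451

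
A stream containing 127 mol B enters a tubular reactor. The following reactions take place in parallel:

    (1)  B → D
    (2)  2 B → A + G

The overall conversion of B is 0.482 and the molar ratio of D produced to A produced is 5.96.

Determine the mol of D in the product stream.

45.8 mol

Conversion of B: B consumed = 0.482 × 127 = 61.21 mol = 1ξ₁ + 2ξ₂.
Selectivity: 1ξ₁ / (1ξ₂) = 5.96 → ξ₁ = 5.96 ξ₂.
Substitute: (1·5.96 + 2) ξ₂ = 61.21 → ξ₂ = 7.69 mol, ξ₁ = 45.83 mol.
Outlet amounts (n = n₀ + Σ ν·ξ):
  B: 127 − 1(45.83) − 2(7.69) = 65.79
  D: 0 + 1(45.83) = 45.83
  A: 0 + 1(7.69) = 7.69
  G: 0 + 1(7.69) = 7.69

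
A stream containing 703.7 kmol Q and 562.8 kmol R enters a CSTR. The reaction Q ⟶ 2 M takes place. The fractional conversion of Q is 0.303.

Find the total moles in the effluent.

1480 kmol

Q reacted = 0.303 × 703.7 = 213.2 kmol; ν_Q = −1, so ξ = 213.2/1 = 213.2 kmol.
Outlet amounts (n = n₀ + ν ξ):
  Q: 703.7 − 1(213.2) = 490.5
  M: 0 + 2(213.2) = 426.4
  R: 562.8 (inert)
Total out = 490.5 + 426.4 + 562.8 = 1480 kmol.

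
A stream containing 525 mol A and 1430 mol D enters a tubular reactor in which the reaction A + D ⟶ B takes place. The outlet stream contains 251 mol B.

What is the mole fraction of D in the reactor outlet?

For B: n = n₀ + 1ξ → 251 = 0 + 1ξ, giving ξ = 251 mol.
Outlet amounts (n = n₀ + ν ξ):
  A: 525 − 1(251) = 274
  D: 1430 − 1(251) = 1179
  B: 0 + 1(251) = 251
Total out = 1704 mol; y_D = 1179 / 1704 = 0.6919.

0.692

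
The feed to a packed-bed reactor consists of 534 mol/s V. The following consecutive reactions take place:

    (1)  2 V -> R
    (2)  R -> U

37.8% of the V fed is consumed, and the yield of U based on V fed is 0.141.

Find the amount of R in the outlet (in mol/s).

25.6 mol/s

Conversion of V: V consumed = 2ξ₁ = 0.378 × 534 → ξ₁ = 100.9 mol/s.
Yield of U: 1ξ₂ / 534 = 0.141 → ξ₂ = 75.29 mol/s.
Outlet amounts (n = n₀ + Σ ν·ξ):
  V: 534 − 2(100.9) = 332.1
  R: 0 + 1(100.9) − 1(75.29) = 25.63
  U: 0 + 1(75.29) = 75.29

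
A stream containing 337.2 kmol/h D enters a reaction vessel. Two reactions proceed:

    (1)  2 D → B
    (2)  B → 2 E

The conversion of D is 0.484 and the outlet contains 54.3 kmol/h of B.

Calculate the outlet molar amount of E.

Conversion of D: D consumed = 2ξ₁ = 0.484 × 337.2 → ξ₁ = 81.6 kmol/h.
B balance: n_B = 0 + 1ξ₁ − 1ξ₂ = 54.3 → ξ₂ = (1·81.6 − 54.3)/1 = 27.3 kmol/h.
Outlet amounts (n = n₀ + Σ ν·ξ):
  D: 337.2 − 2(81.6) = 174
  B: 0 + 1(81.6) − 1(27.3) = 54.3
  E: 0 + 2(27.3) = 54.6

54.6 kmol/h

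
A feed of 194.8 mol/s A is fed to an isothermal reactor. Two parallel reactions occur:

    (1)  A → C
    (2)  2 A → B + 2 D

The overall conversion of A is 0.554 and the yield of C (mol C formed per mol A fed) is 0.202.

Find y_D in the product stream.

0.299

Yield of C: 1ξ₁ / 194.8 = 0.202 → ξ₁ = 39.35 mol/s.
Conversion of A: 1ξ₁ + 2ξ₂ = 0.554 × 194.8 = 107.9 → ξ₂ = 34.28 mol/s.
Outlet amounts (n = n₀ + Σ ν·ξ):
  A: 194.8 − 1(39.35) − 2(34.28) = 86.88
  C: 0 + 1(39.35) = 39.35
  B: 0 + 1(34.28) = 34.28
  D: 0 + 2(34.28) = 68.57
Total out = 229.1 mol/s; y_D = 68.57 / 229.1 = 0.2993.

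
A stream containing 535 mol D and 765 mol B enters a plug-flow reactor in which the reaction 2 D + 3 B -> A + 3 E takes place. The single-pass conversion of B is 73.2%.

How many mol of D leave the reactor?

162 mol

B reacted = 0.732 × 765 = 560 mol; ν_B = −3, so ξ = 560/3 = 186.7 mol.
Outlet amounts (n = n₀ + ν ξ):
  D: 535 − 2(186.7) = 161.7
  B: 765 − 3(186.7) = 205
  A: 0 + 1(186.7) = 186.7
  E: 0 + 3(186.7) = 560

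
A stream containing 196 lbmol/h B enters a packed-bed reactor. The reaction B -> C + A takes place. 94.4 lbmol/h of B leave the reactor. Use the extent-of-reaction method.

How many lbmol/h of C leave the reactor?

102 lbmol/h

For B: n = n₀ − 1ξ → 94.4 = 196 − 1ξ, giving ξ = 101.6 lbmol/h.
Outlet amounts (n = n₀ + ν ξ):
  B: 196 − 1(101.6) = 94.4
  C: 0 + 1(101.6) = 101.6
  A: 0 + 1(101.6) = 101.6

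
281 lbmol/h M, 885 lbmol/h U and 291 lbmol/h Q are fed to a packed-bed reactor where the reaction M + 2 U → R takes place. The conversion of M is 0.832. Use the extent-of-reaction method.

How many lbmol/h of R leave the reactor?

234 lbmol/h

M reacted = 0.832 × 281 = 233.8 lbmol/h; ν_M = −1, so ξ = 233.8/1 = 233.8 lbmol/h.
Outlet amounts (n = n₀ + ν ξ):
  M: 281 − 1(233.8) = 47.21
  U: 885 − 2(233.8) = 417.4
  R: 0 + 1(233.8) = 233.8
  Q: 291 (inert)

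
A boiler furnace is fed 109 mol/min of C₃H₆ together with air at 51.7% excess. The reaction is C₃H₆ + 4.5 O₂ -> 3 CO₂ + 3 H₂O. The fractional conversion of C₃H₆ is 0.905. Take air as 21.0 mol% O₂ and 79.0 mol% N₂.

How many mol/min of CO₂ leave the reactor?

296 mol/min

Stoichiometric O₂ = 4.5 × 109 = 490.5 mol/min; O₂ fed = 490.5 × 1.517 = 744.1 mol/min.
N₂ fed = 744.1 × 79/21 = 2799 mol/min.
Fuel reacted = 0.905 × 109 → ξ = 98.64 mol/min.
Outlet (n = n₀ + ν ξ):
  C₃H₆: 109 − 1(98.64) = 10.36
  O₂: 744.1 − 4.5(98.64) = 300.2
  N₂: 2799 (inert)
  CO₂: 0 + 3(98.64) = 295.9
  H₂O: 0 + 3(98.64) = 295.9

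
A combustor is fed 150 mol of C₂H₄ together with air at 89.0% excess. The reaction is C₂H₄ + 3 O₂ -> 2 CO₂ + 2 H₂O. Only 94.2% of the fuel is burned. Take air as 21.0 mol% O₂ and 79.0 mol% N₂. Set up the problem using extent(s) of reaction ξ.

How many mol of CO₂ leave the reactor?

283 mol

Stoichiometric O₂ = 3 × 150 = 450 mol; O₂ fed = 450 × 1.890 = 850.5 mol.
N₂ fed = 850.5 × 79/21 = 3200 mol.
Fuel reacted = 0.942 × 150 → ξ = 141.3 mol.
Outlet (n = n₀ + ν ξ):
  C₂H₄: 150 − 1(141.3) = 8.7
  O₂: 850.5 − 3(141.3) = 426.6
  N₂: 3200 (inert)
  CO₂: 0 + 2(141.3) = 282.6
  H₂O: 0 + 2(141.3) = 282.6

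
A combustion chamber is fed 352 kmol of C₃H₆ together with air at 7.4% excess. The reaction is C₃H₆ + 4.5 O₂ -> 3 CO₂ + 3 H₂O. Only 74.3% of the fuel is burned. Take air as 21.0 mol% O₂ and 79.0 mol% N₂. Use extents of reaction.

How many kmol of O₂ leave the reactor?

Stoichiometric O₂ = 4.5 × 352 = 1584 kmol; O₂ fed = 1584 × 1.074 = 1701 kmol.
N₂ fed = 1701 × 79/21 = 6400 kmol.
Fuel reacted = 0.743 × 352 → ξ = 261.5 kmol.
Outlet (n = n₀ + ν ξ):
  C₃H₆: 352 − 1(261.5) = 90.46
  O₂: 1701 − 4.5(261.5) = 524.3
  N₂: 6400 (inert)
  CO₂: 0 + 3(261.5) = 784.6
  H₂O: 0 + 3(261.5) = 784.6

524 kmol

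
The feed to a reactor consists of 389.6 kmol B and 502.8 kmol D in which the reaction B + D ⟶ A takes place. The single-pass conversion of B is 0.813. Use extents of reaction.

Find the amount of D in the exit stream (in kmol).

186 kmol

B reacted = 0.813 × 389.6 = 316.7 kmol; ν_B = −1, so ξ = 316.7/1 = 316.7 kmol.
Outlet amounts (n = n₀ + ν ξ):
  B: 389.6 − 1(316.7) = 72.86
  D: 502.8 − 1(316.7) = 186.1
  A: 0 + 1(316.7) = 316.7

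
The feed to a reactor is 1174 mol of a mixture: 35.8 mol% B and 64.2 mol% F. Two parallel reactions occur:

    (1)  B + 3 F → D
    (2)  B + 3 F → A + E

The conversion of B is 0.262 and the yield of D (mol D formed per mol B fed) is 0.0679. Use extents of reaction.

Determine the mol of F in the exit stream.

Yield of D: 1ξ₁ / 420.3 = 0.0679 → ξ₁ = 28.54 mol.
Conversion of B: 1ξ₁ + 1ξ₂ = 0.262 × 420.3 = 110.1 → ξ₂ = 81.58 mol.
Outlet amounts (n = n₀ + Σ ν·ξ):
  B: 420.3 − 1(28.54) − 1(81.58) = 310.2
  F: 753.7 − 3(28.54) − 3(81.58) = 423.4
  D: 0 + 1(28.54) = 28.54
  A: 0 + 1(81.58) = 81.58
  E: 0 + 1(81.58) = 81.58

423 mol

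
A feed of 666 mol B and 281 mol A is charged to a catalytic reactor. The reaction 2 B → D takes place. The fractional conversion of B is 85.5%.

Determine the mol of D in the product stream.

B reacted = 0.855 × 666 = 569.4 mol; ν_B = −2, so ξ = 569.4/2 = 284.7 mol.
Outlet amounts (n = n₀ + ν ξ):
  B: 666 − 2(284.7) = 96.57
  D: 0 + 1(284.7) = 284.7
  A: 281 (inert)

285 mol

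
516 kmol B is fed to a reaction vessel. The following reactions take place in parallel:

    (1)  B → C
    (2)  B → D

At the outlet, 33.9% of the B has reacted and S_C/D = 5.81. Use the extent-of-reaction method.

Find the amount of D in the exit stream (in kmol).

25.7 kmol

Conversion of B: B consumed = 0.339 × 516 = 174.9 kmol = 1ξ₁ + 1ξ₂.
Selectivity: 1ξ₁ / (1ξ₂) = 5.81 → ξ₁ = 5.81 ξ₂.
Substitute: (1·5.81 + 1) ξ₂ = 174.9 → ξ₂ = 25.69 kmol, ξ₁ = 149.2 kmol.
Outlet amounts (n = n₀ + Σ ν·ξ):
  B: 516 − 1(149.2) − 1(25.69) = 341.1
  C: 0 + 1(149.2) = 149.2
  D: 0 + 1(25.69) = 25.69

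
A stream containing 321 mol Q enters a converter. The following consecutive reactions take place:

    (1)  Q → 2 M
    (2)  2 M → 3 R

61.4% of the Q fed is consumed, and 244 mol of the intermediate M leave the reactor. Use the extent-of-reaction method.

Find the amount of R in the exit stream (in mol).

225 mol

Conversion of Q: Q consumed = 1ξ₁ = 0.614 × 321 → ξ₁ = 197.1 mol.
M balance: n_M = 0 + 2ξ₁ − 2ξ₂ = 244 → ξ₂ = (2·197.1 − 244)/2 = 75.09 mol.
Outlet amounts (n = n₀ + Σ ν·ξ):
  Q: 321 − 1(197.1) = 123.9
  M: 0 + 2(197.1) − 2(75.09) = 244
  R: 0 + 3(75.09) = 225.3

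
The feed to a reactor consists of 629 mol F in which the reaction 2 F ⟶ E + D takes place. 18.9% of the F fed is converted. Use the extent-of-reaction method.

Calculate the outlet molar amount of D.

59.4 mol

F reacted = 0.189 × 629 = 118.9 mol; ν_F = −2, so ξ = 118.9/2 = 59.44 mol.
Outlet amounts (n = n₀ + ν ξ):
  F: 629 − 2(59.44) = 510.1
  E: 0 + 1(59.44) = 59.44
  D: 0 + 1(59.44) = 59.44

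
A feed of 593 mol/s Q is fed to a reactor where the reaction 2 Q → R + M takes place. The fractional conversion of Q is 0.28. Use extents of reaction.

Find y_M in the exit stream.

0.14

Q reacted = 0.28 × 593 = 166 mol/s; ν_Q = −2, so ξ = 166/2 = 83.02 mol/s.
Outlet amounts (n = n₀ + ν ξ):
  Q: 593 − 2(83.02) = 427
  R: 0 + 1(83.02) = 83.02
  M: 0 + 1(83.02) = 83.02
Total out = 593 mol/s; y_M = 83.02 / 593 = 0.14.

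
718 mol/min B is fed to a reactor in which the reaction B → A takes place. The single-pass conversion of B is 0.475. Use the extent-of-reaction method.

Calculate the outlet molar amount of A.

341 mol/min

B reacted = 0.475 × 718 = 341.1 mol/min; ν_B = −1, so ξ = 341.1/1 = 341.1 mol/min.
Outlet amounts (n = n₀ + ν ξ):
  B: 718 − 1(341.1) = 376.9
  A: 0 + 1(341.1) = 341.1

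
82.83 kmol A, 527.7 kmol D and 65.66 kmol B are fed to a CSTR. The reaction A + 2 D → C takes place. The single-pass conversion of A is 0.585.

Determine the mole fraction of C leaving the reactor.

A reacted = 0.585 × 82.83 = 48.46 kmol; ν_A = −1, so ξ = 48.46/1 = 48.46 kmol.
Outlet amounts (n = n₀ + ν ξ):
  A: 82.83 − 1(48.46) = 34.37
  D: 527.7 − 2(48.46) = 430.8
  C: 0 + 1(48.46) = 48.46
  B: 65.66 (inert)
Total out = 579.3 kmol; y_C = 48.46 / 579.3 = 0.08365.

0.0836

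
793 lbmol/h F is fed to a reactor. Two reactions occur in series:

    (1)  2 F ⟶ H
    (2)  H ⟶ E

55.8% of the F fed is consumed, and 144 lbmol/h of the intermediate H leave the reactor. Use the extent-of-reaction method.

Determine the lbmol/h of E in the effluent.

77.2 lbmol/h

Conversion of F: F consumed = 2ξ₁ = 0.558 × 793 → ξ₁ = 221.2 lbmol/h.
H balance: n_H = 0 + 1ξ₁ − 1ξ₂ = 144 → ξ₂ = (1·221.2 − 144)/1 = 77.25 lbmol/h.
Outlet amounts (n = n₀ + Σ ν·ξ):
  F: 793 − 2(221.2) = 350.5
  H: 0 + 1(221.2) − 1(77.25) = 144
  E: 0 + 1(77.25) = 77.25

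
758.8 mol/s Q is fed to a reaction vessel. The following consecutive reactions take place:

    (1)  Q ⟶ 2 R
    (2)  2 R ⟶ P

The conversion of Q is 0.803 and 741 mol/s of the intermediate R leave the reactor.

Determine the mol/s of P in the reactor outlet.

Conversion of Q: Q consumed = 1ξ₁ = 0.803 × 758.8 → ξ₁ = 609.3 mol/s.
R balance: n_R = 0 + 2ξ₁ − 2ξ₂ = 741 → ξ₂ = (2·609.3 − 741)/2 = 238.8 mol/s.
Outlet amounts (n = n₀ + Σ ν·ξ):
  Q: 758.8 − 1(609.3) = 149.5
  R: 0 + 2(609.3) − 2(238.8) = 741
  P: 0 + 1(238.8) = 238.8

239 mol/s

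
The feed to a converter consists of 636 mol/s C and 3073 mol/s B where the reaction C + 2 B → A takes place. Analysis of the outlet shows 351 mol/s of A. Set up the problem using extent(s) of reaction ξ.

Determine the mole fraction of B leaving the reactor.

For A: n = n₀ + 1ξ → 351 = 0 + 1ξ, giving ξ = 351 mol/s.
Outlet amounts (n = n₀ + ν ξ):
  C: 636 − 1(351) = 285
  B: 3073 − 2(351) = 2371
  A: 0 + 1(351) = 351
Total out = 3007 mol/s; y_B = 2371 / 3007 = 0.7885.

0.788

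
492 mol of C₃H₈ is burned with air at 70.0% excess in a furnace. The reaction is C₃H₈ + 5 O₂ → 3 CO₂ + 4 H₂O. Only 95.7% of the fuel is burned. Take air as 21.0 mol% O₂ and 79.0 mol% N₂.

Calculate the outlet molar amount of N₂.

Stoichiometric O₂ = 5 × 492 = 2460 mol; O₂ fed = 2460 × 1.700 = 4182 mol.
N₂ fed = 4182 × 79/21 = 15730 mol.
Fuel reacted = 0.957 × 492 → ξ = 470.8 mol.
Outlet (n = n₀ + ν ξ):
  C₃H₈: 492 − 1(470.8) = 21.16
  O₂: 4182 − 5(470.8) = 1828
  N₂: 15730 (inert)
  CO₂: 0 + 3(470.8) = 1413
  H₂O: 0 + 4(470.8) = 1883

15700 mol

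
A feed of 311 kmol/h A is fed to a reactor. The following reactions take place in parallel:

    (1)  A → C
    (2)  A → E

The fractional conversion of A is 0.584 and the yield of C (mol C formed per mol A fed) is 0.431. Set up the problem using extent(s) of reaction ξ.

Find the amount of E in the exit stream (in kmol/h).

Yield of C: 1ξ₁ / 311 = 0.431 → ξ₁ = 134 kmol/h.
Conversion of A: 1ξ₁ + 1ξ₂ = 0.584 × 311 = 181.6 → ξ₂ = 47.58 kmol/h.
Outlet amounts (n = n₀ + Σ ν·ξ):
  A: 311 − 1(134) − 1(47.58) = 129.4
  C: 0 + 1(134) = 134
  E: 0 + 1(47.58) = 47.58

47.6 kmol/h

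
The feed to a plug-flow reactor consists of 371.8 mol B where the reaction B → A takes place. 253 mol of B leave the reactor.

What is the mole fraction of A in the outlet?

For B: n = n₀ − 1ξ → 253 = 371.8 − 1ξ, giving ξ = 118.8 mol.
Outlet amounts (n = n₀ + ν ξ):
  B: 371.8 − 1(118.8) = 253
  A: 0 + 1(118.8) = 118.8
Total out = 371.8 mol; y_A = 118.8 / 371.8 = 0.3195.

0.32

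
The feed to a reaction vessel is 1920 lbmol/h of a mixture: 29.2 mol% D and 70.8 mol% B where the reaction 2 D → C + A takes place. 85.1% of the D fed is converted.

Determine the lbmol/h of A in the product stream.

239 lbmol/h

D reacted = 0.851 × 560.6 = 477.1 lbmol/h; ν_D = −2, so ξ = 477.1/2 = 238.6 lbmol/h.
Outlet amounts (n = n₀ + ν ξ):
  D: 560.6 − 2(238.6) = 83.54
  C: 0 + 1(238.6) = 238.6
  A: 0 + 1(238.6) = 238.6
  B: 1359 (inert)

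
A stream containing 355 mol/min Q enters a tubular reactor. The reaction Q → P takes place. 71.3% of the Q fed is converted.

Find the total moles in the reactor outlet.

355 mol/min

Q reacted = 0.713 × 355 = 253.1 mol/min; ν_Q = −1, so ξ = 253.1/1 = 253.1 mol/min.
Outlet amounts (n = n₀ + ν ξ):
  Q: 355 − 1(253.1) = 101.9
  P: 0 + 1(253.1) = 253.1
Total out = 101.9 + 253.1 = 355 mol/min.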